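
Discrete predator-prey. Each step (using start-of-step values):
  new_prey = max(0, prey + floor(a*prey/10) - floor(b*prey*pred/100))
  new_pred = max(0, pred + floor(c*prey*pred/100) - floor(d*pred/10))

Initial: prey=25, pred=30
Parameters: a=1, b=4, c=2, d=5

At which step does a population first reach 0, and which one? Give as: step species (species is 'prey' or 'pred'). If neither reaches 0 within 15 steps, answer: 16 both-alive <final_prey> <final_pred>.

Step 1: prey: 25+2-30=0; pred: 30+15-15=30
First extinction: prey at step 1

Answer: 1 prey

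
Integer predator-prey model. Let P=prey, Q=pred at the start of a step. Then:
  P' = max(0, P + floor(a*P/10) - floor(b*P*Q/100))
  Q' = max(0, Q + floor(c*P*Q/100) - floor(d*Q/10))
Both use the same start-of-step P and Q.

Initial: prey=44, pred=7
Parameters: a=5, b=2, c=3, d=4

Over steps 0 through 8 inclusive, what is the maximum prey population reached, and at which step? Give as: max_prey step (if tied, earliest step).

Answer: 74 2

Derivation:
Step 1: prey: 44+22-6=60; pred: 7+9-2=14
Step 2: prey: 60+30-16=74; pred: 14+25-5=34
Step 3: prey: 74+37-50=61; pred: 34+75-13=96
Step 4: prey: 61+30-117=0; pred: 96+175-38=233
Step 5: prey: 0+0-0=0; pred: 233+0-93=140
Step 6: prey: 0+0-0=0; pred: 140+0-56=84
Step 7: prey: 0+0-0=0; pred: 84+0-33=51
Step 8: prey: 0+0-0=0; pred: 51+0-20=31
Max prey = 74 at step 2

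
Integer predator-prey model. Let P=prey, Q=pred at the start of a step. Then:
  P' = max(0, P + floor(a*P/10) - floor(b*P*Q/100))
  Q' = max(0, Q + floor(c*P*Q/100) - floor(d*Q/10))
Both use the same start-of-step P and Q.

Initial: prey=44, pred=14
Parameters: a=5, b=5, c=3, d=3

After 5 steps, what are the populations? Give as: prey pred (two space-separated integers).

Answer: 0 21

Derivation:
Step 1: prey: 44+22-30=36; pred: 14+18-4=28
Step 2: prey: 36+18-50=4; pred: 28+30-8=50
Step 3: prey: 4+2-10=0; pred: 50+6-15=41
Step 4: prey: 0+0-0=0; pred: 41+0-12=29
Step 5: prey: 0+0-0=0; pred: 29+0-8=21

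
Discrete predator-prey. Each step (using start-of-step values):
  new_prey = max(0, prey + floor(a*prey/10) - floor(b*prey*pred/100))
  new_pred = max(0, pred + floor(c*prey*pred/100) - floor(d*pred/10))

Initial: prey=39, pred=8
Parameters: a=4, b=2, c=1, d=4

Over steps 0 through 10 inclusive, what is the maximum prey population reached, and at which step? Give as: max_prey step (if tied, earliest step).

Answer: 108 6

Derivation:
Step 1: prey: 39+15-6=48; pred: 8+3-3=8
Step 2: prey: 48+19-7=60; pred: 8+3-3=8
Step 3: prey: 60+24-9=75; pred: 8+4-3=9
Step 4: prey: 75+30-13=92; pred: 9+6-3=12
Step 5: prey: 92+36-22=106; pred: 12+11-4=19
Step 6: prey: 106+42-40=108; pred: 19+20-7=32
Step 7: prey: 108+43-69=82; pred: 32+34-12=54
Step 8: prey: 82+32-88=26; pred: 54+44-21=77
Step 9: prey: 26+10-40=0; pred: 77+20-30=67
Step 10: prey: 0+0-0=0; pred: 67+0-26=41
Max prey = 108 at step 6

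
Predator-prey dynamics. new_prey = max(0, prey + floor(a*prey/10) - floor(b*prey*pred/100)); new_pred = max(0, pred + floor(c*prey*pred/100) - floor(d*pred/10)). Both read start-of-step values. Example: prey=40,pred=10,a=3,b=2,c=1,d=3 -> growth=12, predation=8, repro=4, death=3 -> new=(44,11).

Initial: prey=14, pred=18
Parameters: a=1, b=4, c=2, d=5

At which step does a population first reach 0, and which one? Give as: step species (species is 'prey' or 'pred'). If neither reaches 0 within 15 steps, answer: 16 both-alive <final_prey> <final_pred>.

Step 1: prey: 14+1-10=5; pred: 18+5-9=14
Step 2: prey: 5+0-2=3; pred: 14+1-7=8
Step 3: prey: 3+0-0=3; pred: 8+0-4=4
Step 4: prey: 3+0-0=3; pred: 4+0-2=2
Step 5: prey: 3+0-0=3; pred: 2+0-1=1
Step 6: prey: 3+0-0=3; pred: 1+0-0=1
Steps 7-15: state stable at prey=3, pred=1 (no change)
No extinction within 15 steps

Answer: 16 both-alive 3 1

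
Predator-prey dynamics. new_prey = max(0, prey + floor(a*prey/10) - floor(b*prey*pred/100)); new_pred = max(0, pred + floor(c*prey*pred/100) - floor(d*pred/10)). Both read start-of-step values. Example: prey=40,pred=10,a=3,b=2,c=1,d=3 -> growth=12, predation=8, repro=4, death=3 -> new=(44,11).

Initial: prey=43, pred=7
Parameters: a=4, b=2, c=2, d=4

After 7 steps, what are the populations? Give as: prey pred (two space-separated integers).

Step 1: prey: 43+17-6=54; pred: 7+6-2=11
Step 2: prey: 54+21-11=64; pred: 11+11-4=18
Step 3: prey: 64+25-23=66; pred: 18+23-7=34
Step 4: prey: 66+26-44=48; pred: 34+44-13=65
Step 5: prey: 48+19-62=5; pred: 65+62-26=101
Step 6: prey: 5+2-10=0; pred: 101+10-40=71
Step 7: prey: 0+0-0=0; pred: 71+0-28=43

Answer: 0 43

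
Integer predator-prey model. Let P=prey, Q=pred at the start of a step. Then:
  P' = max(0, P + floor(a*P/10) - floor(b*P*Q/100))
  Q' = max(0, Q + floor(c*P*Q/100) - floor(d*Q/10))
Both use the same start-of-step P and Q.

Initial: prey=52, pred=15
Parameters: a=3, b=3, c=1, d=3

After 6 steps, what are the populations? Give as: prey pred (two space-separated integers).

Step 1: prey: 52+15-23=44; pred: 15+7-4=18
Step 2: prey: 44+13-23=34; pred: 18+7-5=20
Step 3: prey: 34+10-20=24; pred: 20+6-6=20
Step 4: prey: 24+7-14=17; pred: 20+4-6=18
Step 5: prey: 17+5-9=13; pred: 18+3-5=16
Step 6: prey: 13+3-6=10; pred: 16+2-4=14

Answer: 10 14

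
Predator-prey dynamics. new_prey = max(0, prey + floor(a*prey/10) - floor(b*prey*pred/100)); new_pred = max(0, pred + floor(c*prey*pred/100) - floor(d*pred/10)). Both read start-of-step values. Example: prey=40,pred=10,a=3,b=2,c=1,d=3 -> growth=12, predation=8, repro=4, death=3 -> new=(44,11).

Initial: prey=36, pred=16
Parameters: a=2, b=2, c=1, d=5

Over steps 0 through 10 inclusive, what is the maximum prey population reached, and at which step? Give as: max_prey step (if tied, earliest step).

Step 1: prey: 36+7-11=32; pred: 16+5-8=13
Step 2: prey: 32+6-8=30; pred: 13+4-6=11
Step 3: prey: 30+6-6=30; pred: 11+3-5=9
Step 4: prey: 30+6-5=31; pred: 9+2-4=7
Step 5: prey: 31+6-4=33; pred: 7+2-3=6
Step 6: prey: 33+6-3=36; pred: 6+1-3=4
Step 7: prey: 36+7-2=41; pred: 4+1-2=3
Step 8: prey: 41+8-2=47; pred: 3+1-1=3
Step 9: prey: 47+9-2=54; pred: 3+1-1=3
Step 10: prey: 54+10-3=61; pred: 3+1-1=3
Max prey = 61 at step 10

Answer: 61 10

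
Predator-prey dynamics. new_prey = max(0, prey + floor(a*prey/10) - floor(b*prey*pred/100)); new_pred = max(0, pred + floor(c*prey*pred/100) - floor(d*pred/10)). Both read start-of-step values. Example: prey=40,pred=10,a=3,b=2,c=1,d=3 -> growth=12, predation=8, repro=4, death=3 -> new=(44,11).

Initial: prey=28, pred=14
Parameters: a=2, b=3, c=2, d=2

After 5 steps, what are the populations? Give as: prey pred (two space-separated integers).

Step 1: prey: 28+5-11=22; pred: 14+7-2=19
Step 2: prey: 22+4-12=14; pred: 19+8-3=24
Step 3: prey: 14+2-10=6; pred: 24+6-4=26
Step 4: prey: 6+1-4=3; pred: 26+3-5=24
Step 5: prey: 3+0-2=1; pred: 24+1-4=21

Answer: 1 21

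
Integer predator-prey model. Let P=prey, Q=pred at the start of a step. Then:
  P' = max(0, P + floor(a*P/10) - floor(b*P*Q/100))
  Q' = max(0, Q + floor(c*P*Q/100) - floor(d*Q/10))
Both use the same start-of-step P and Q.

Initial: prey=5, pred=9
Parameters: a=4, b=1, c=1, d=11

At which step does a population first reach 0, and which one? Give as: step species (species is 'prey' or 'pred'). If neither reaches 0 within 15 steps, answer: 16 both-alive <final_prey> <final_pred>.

Step 1: prey: 5+2-0=7; pred: 9+0-9=0
First extinction: pred at step 1

Answer: 1 pred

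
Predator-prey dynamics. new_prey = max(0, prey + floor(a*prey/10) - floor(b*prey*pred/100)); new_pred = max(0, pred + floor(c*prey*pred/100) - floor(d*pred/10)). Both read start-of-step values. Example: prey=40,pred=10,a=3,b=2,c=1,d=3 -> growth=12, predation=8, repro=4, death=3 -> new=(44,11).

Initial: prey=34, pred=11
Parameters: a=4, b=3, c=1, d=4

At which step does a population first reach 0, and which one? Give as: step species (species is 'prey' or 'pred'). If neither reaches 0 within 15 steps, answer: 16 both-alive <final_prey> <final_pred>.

Step 1: prey: 34+13-11=36; pred: 11+3-4=10
Step 2: prey: 36+14-10=40; pred: 10+3-4=9
Step 3: prey: 40+16-10=46; pred: 9+3-3=9
Step 4: prey: 46+18-12=52; pred: 9+4-3=10
Step 5: prey: 52+20-15=57; pred: 10+5-4=11
Step 6: prey: 57+22-18=61; pred: 11+6-4=13
Step 7: prey: 61+24-23=62; pred: 13+7-5=15
Step 8: prey: 62+24-27=59; pred: 15+9-6=18
Step 9: prey: 59+23-31=51; pred: 18+10-7=21
Step 10: prey: 51+20-32=39; pred: 21+10-8=23
Step 11: prey: 39+15-26=28; pred: 23+8-9=22
Step 12: prey: 28+11-18=21; pred: 22+6-8=20
Step 13: prey: 21+8-12=17; pred: 20+4-8=16
Step 14: prey: 17+6-8=15; pred: 16+2-6=12
Step 15: prey: 15+6-5=16; pred: 12+1-4=9
No extinction within 15 steps

Answer: 16 both-alive 16 9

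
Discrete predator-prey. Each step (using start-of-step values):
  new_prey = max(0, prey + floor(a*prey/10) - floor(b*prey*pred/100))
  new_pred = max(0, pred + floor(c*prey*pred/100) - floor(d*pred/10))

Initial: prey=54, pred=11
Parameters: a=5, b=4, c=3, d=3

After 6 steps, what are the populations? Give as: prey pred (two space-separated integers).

Step 1: prey: 54+27-23=58; pred: 11+17-3=25
Step 2: prey: 58+29-58=29; pred: 25+43-7=61
Step 3: prey: 29+14-70=0; pred: 61+53-18=96
Step 4: prey: 0+0-0=0; pred: 96+0-28=68
Step 5: prey: 0+0-0=0; pred: 68+0-20=48
Step 6: prey: 0+0-0=0; pred: 48+0-14=34

Answer: 0 34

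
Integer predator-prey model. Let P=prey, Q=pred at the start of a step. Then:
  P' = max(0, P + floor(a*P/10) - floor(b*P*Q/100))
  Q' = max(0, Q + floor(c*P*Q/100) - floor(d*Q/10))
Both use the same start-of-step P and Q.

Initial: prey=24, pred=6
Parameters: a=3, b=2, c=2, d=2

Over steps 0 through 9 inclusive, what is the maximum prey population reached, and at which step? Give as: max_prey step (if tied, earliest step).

Step 1: prey: 24+7-2=29; pred: 6+2-1=7
Step 2: prey: 29+8-4=33; pred: 7+4-1=10
Step 3: prey: 33+9-6=36; pred: 10+6-2=14
Step 4: prey: 36+10-10=36; pred: 14+10-2=22
Step 5: prey: 36+10-15=31; pred: 22+15-4=33
Step 6: prey: 31+9-20=20; pred: 33+20-6=47
Step 7: prey: 20+6-18=8; pred: 47+18-9=56
Step 8: prey: 8+2-8=2; pred: 56+8-11=53
Step 9: prey: 2+0-2=0; pred: 53+2-10=45
Max prey = 36 at step 3

Answer: 36 3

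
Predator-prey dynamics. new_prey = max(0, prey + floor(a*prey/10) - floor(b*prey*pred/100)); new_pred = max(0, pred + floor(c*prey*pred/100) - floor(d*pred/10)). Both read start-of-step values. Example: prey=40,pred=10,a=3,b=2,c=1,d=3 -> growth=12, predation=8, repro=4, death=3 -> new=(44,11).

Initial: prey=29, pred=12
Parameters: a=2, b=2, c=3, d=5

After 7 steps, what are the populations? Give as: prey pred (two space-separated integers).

Answer: 5 13

Derivation:
Step 1: prey: 29+5-6=28; pred: 12+10-6=16
Step 2: prey: 28+5-8=25; pred: 16+13-8=21
Step 3: prey: 25+5-10=20; pred: 21+15-10=26
Step 4: prey: 20+4-10=14; pred: 26+15-13=28
Step 5: prey: 14+2-7=9; pred: 28+11-14=25
Step 6: prey: 9+1-4=6; pred: 25+6-12=19
Step 7: prey: 6+1-2=5; pred: 19+3-9=13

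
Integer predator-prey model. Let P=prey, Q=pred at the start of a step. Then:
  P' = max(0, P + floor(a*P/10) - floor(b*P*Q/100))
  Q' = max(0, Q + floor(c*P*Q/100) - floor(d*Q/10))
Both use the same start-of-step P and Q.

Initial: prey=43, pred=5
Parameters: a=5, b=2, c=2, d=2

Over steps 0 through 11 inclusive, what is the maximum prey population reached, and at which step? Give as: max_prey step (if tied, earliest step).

Answer: 96 3

Derivation:
Step 1: prey: 43+21-4=60; pred: 5+4-1=8
Step 2: prey: 60+30-9=81; pred: 8+9-1=16
Step 3: prey: 81+40-25=96; pred: 16+25-3=38
Step 4: prey: 96+48-72=72; pred: 38+72-7=103
Step 5: prey: 72+36-148=0; pred: 103+148-20=231
Step 6: prey: 0+0-0=0; pred: 231+0-46=185
Step 7: prey: 0+0-0=0; pred: 185+0-37=148
Step 8: prey: 0+0-0=0; pred: 148+0-29=119
Step 9: prey: 0+0-0=0; pred: 119+0-23=96
Step 10: prey: 0+0-0=0; pred: 96+0-19=77
Step 11: prey: 0+0-0=0; pred: 77+0-15=62
Max prey = 96 at step 3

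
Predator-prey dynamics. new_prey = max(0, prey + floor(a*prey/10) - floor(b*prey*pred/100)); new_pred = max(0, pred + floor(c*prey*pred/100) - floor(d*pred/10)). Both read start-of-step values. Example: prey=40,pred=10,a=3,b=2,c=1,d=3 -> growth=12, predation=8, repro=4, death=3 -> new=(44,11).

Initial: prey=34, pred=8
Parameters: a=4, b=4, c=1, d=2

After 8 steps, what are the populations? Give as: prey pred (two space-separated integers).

Answer: 10 16

Derivation:
Step 1: prey: 34+13-10=37; pred: 8+2-1=9
Step 2: prey: 37+14-13=38; pred: 9+3-1=11
Step 3: prey: 38+15-16=37; pred: 11+4-2=13
Step 4: prey: 37+14-19=32; pred: 13+4-2=15
Step 5: prey: 32+12-19=25; pred: 15+4-3=16
Step 6: prey: 25+10-16=19; pred: 16+4-3=17
Step 7: prey: 19+7-12=14; pred: 17+3-3=17
Step 8: prey: 14+5-9=10; pred: 17+2-3=16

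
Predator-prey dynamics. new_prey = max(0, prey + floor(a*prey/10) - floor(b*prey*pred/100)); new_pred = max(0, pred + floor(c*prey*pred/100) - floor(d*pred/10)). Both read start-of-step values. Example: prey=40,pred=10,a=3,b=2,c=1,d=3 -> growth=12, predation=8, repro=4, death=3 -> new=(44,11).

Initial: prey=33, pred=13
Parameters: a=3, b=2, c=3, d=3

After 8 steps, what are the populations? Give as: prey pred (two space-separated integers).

Step 1: prey: 33+9-8=34; pred: 13+12-3=22
Step 2: prey: 34+10-14=30; pred: 22+22-6=38
Step 3: prey: 30+9-22=17; pred: 38+34-11=61
Step 4: prey: 17+5-20=2; pred: 61+31-18=74
Step 5: prey: 2+0-2=0; pred: 74+4-22=56
Step 6: prey: 0+0-0=0; pred: 56+0-16=40
Step 7: prey: 0+0-0=0; pred: 40+0-12=28
Step 8: prey: 0+0-0=0; pred: 28+0-8=20

Answer: 0 20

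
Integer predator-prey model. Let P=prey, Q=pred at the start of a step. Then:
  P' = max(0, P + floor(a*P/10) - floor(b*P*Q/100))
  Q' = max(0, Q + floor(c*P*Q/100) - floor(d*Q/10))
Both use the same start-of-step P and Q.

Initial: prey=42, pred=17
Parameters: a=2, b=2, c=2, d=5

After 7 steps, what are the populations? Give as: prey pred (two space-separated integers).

Step 1: prey: 42+8-14=36; pred: 17+14-8=23
Step 2: prey: 36+7-16=27; pred: 23+16-11=28
Step 3: prey: 27+5-15=17; pred: 28+15-14=29
Step 4: prey: 17+3-9=11; pred: 29+9-14=24
Step 5: prey: 11+2-5=8; pred: 24+5-12=17
Step 6: prey: 8+1-2=7; pred: 17+2-8=11
Step 7: prey: 7+1-1=7; pred: 11+1-5=7

Answer: 7 7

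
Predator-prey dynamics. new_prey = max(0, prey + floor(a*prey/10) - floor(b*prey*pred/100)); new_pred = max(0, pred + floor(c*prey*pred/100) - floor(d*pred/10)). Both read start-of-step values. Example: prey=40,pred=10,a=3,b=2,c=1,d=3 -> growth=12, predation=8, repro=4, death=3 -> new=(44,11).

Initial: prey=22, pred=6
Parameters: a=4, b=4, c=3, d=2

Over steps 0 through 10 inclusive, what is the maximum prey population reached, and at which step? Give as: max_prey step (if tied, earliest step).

Answer: 27 2

Derivation:
Step 1: prey: 22+8-5=25; pred: 6+3-1=8
Step 2: prey: 25+10-8=27; pred: 8+6-1=13
Step 3: prey: 27+10-14=23; pred: 13+10-2=21
Step 4: prey: 23+9-19=13; pred: 21+14-4=31
Step 5: prey: 13+5-16=2; pred: 31+12-6=37
Step 6: prey: 2+0-2=0; pred: 37+2-7=32
Step 7: prey: 0+0-0=0; pred: 32+0-6=26
Step 8: prey: 0+0-0=0; pred: 26+0-5=21
Step 9: prey: 0+0-0=0; pred: 21+0-4=17
Step 10: prey: 0+0-0=0; pred: 17+0-3=14
Max prey = 27 at step 2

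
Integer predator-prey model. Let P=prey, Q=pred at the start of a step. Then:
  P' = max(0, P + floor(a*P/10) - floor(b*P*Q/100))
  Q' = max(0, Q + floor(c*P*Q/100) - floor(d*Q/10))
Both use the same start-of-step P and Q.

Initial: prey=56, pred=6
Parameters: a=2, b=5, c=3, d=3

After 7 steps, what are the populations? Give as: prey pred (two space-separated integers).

Answer: 0 12

Derivation:
Step 1: prey: 56+11-16=51; pred: 6+10-1=15
Step 2: prey: 51+10-38=23; pred: 15+22-4=33
Step 3: prey: 23+4-37=0; pred: 33+22-9=46
Step 4: prey: 0+0-0=0; pred: 46+0-13=33
Step 5: prey: 0+0-0=0; pred: 33+0-9=24
Step 6: prey: 0+0-0=0; pred: 24+0-7=17
Step 7: prey: 0+0-0=0; pred: 17+0-5=12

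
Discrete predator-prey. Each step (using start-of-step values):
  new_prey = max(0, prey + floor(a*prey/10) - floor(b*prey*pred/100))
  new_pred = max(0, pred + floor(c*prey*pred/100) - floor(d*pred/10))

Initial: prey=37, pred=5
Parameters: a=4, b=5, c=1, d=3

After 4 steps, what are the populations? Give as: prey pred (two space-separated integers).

Answer: 56 8

Derivation:
Step 1: prey: 37+14-9=42; pred: 5+1-1=5
Step 2: prey: 42+16-10=48; pred: 5+2-1=6
Step 3: prey: 48+19-14=53; pred: 6+2-1=7
Step 4: prey: 53+21-18=56; pred: 7+3-2=8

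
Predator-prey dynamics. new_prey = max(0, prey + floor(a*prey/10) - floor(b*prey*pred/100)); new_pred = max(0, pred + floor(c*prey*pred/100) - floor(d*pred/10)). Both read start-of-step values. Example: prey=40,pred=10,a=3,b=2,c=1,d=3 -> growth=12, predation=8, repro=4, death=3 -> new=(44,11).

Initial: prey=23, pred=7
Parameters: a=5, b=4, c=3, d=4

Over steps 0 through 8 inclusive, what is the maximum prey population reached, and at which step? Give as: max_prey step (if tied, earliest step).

Answer: 32 2

Derivation:
Step 1: prey: 23+11-6=28; pred: 7+4-2=9
Step 2: prey: 28+14-10=32; pred: 9+7-3=13
Step 3: prey: 32+16-16=32; pred: 13+12-5=20
Step 4: prey: 32+16-25=23; pred: 20+19-8=31
Step 5: prey: 23+11-28=6; pred: 31+21-12=40
Step 6: prey: 6+3-9=0; pred: 40+7-16=31
Step 7: prey: 0+0-0=0; pred: 31+0-12=19
Step 8: prey: 0+0-0=0; pred: 19+0-7=12
Max prey = 32 at step 2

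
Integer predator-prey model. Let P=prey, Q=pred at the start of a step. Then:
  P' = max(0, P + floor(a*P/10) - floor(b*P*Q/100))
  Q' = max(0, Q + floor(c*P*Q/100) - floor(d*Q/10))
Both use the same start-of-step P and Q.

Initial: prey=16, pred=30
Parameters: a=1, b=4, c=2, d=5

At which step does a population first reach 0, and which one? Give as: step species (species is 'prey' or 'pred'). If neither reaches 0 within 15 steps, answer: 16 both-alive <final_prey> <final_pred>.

Step 1: prey: 16+1-19=0; pred: 30+9-15=24
First extinction: prey at step 1

Answer: 1 prey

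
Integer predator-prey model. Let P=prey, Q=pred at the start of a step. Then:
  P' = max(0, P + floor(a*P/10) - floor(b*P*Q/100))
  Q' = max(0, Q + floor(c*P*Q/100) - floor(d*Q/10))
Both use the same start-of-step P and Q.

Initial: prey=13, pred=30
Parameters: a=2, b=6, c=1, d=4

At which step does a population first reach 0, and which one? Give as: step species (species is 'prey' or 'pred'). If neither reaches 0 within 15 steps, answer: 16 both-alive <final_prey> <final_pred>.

Step 1: prey: 13+2-23=0; pred: 30+3-12=21
First extinction: prey at step 1

Answer: 1 prey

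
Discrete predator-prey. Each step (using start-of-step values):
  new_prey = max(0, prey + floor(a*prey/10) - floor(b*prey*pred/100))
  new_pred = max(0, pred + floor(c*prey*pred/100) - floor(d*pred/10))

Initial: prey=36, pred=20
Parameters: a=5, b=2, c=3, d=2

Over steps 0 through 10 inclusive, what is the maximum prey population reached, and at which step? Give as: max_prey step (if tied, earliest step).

Step 1: prey: 36+18-14=40; pred: 20+21-4=37
Step 2: prey: 40+20-29=31; pred: 37+44-7=74
Step 3: prey: 31+15-45=1; pred: 74+68-14=128
Step 4: prey: 1+0-2=0; pred: 128+3-25=106
Step 5: prey: 0+0-0=0; pred: 106+0-21=85
Step 6: prey: 0+0-0=0; pred: 85+0-17=68
Step 7: prey: 0+0-0=0; pred: 68+0-13=55
Step 8: prey: 0+0-0=0; pred: 55+0-11=44
Step 9: prey: 0+0-0=0; pred: 44+0-8=36
Step 10: prey: 0+0-0=0; pred: 36+0-7=29
Max prey = 40 at step 1

Answer: 40 1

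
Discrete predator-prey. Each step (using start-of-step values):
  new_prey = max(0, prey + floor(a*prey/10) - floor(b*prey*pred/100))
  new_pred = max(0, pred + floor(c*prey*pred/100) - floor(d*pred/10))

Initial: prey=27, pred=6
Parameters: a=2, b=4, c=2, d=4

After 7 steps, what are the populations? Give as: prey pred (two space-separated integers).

Step 1: prey: 27+5-6=26; pred: 6+3-2=7
Step 2: prey: 26+5-7=24; pred: 7+3-2=8
Step 3: prey: 24+4-7=21; pred: 8+3-3=8
Step 4: prey: 21+4-6=19; pred: 8+3-3=8
Step 5: prey: 19+3-6=16; pred: 8+3-3=8
Step 6: prey: 16+3-5=14; pred: 8+2-3=7
Step 7: prey: 14+2-3=13; pred: 7+1-2=6

Answer: 13 6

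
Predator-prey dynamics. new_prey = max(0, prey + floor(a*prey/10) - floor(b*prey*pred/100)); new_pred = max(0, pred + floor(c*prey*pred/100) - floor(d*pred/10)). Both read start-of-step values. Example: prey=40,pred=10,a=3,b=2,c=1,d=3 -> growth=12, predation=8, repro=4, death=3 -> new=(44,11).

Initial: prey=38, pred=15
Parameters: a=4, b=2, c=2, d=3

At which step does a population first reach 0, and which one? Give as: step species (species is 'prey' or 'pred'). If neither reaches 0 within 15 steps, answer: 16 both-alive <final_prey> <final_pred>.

Step 1: prey: 38+15-11=42; pred: 15+11-4=22
Step 2: prey: 42+16-18=40; pred: 22+18-6=34
Step 3: prey: 40+16-27=29; pred: 34+27-10=51
Step 4: prey: 29+11-29=11; pred: 51+29-15=65
Step 5: prey: 11+4-14=1; pred: 65+14-19=60
Step 6: prey: 1+0-1=0; pred: 60+1-18=43
First extinction: prey at step 6

Answer: 6 prey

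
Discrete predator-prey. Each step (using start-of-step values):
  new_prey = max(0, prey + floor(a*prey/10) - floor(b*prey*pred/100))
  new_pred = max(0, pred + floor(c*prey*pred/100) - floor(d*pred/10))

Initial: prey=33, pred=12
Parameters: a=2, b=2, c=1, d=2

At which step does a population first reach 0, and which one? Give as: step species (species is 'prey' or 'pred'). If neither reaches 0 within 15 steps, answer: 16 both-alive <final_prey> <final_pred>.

Answer: 16 both-alive 8 6

Derivation:
Step 1: prey: 33+6-7=32; pred: 12+3-2=13
Step 2: prey: 32+6-8=30; pred: 13+4-2=15
Step 3: prey: 30+6-9=27; pred: 15+4-3=16
Step 4: prey: 27+5-8=24; pred: 16+4-3=17
Step 5: prey: 24+4-8=20; pred: 17+4-3=18
Step 6: prey: 20+4-7=17; pred: 18+3-3=18
Step 7: prey: 17+3-6=14; pred: 18+3-3=18
Step 8: prey: 14+2-5=11; pred: 18+2-3=17
Step 9: prey: 11+2-3=10; pred: 17+1-3=15
Step 10: prey: 10+2-3=9; pred: 15+1-3=13
Step 11: prey: 9+1-2=8; pred: 13+1-2=12
Step 12: prey: 8+1-1=8; pred: 12+0-2=10
Step 13: prey: 8+1-1=8; pred: 10+0-2=8
Step 14: prey: 8+1-1=8; pred: 8+0-1=7
Step 15: prey: 8+1-1=8; pred: 7+0-1=6
No extinction within 15 steps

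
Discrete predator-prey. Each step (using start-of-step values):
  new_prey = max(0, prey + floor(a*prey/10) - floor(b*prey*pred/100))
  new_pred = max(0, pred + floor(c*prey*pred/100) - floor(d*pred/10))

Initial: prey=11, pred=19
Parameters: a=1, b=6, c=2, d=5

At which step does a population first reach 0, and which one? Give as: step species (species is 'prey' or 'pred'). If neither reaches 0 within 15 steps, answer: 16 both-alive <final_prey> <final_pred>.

Answer: 1 prey

Derivation:
Step 1: prey: 11+1-12=0; pred: 19+4-9=14
First extinction: prey at step 1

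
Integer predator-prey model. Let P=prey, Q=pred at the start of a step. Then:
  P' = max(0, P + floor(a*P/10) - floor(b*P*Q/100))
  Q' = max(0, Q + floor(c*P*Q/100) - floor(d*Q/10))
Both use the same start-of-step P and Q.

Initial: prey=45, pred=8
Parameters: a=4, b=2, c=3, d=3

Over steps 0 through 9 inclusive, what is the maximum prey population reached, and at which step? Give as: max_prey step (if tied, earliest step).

Answer: 61 2

Derivation:
Step 1: prey: 45+18-7=56; pred: 8+10-2=16
Step 2: prey: 56+22-17=61; pred: 16+26-4=38
Step 3: prey: 61+24-46=39; pred: 38+69-11=96
Step 4: prey: 39+15-74=0; pred: 96+112-28=180
Step 5: prey: 0+0-0=0; pred: 180+0-54=126
Step 6: prey: 0+0-0=0; pred: 126+0-37=89
Step 7: prey: 0+0-0=0; pred: 89+0-26=63
Step 8: prey: 0+0-0=0; pred: 63+0-18=45
Step 9: prey: 0+0-0=0; pred: 45+0-13=32
Max prey = 61 at step 2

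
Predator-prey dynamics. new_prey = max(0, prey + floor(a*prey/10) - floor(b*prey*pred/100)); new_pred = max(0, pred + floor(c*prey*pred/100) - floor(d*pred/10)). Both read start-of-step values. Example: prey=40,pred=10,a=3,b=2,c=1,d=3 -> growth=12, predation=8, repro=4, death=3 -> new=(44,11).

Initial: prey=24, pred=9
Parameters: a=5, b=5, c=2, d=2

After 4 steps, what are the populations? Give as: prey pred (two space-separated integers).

Step 1: prey: 24+12-10=26; pred: 9+4-1=12
Step 2: prey: 26+13-15=24; pred: 12+6-2=16
Step 3: prey: 24+12-19=17; pred: 16+7-3=20
Step 4: prey: 17+8-17=8; pred: 20+6-4=22

Answer: 8 22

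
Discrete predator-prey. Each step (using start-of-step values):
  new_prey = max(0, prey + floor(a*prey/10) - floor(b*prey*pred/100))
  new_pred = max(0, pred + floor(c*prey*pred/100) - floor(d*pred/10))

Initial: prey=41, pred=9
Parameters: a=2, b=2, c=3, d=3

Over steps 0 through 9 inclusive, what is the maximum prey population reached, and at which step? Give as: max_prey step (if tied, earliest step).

Step 1: prey: 41+8-7=42; pred: 9+11-2=18
Step 2: prey: 42+8-15=35; pred: 18+22-5=35
Step 3: prey: 35+7-24=18; pred: 35+36-10=61
Step 4: prey: 18+3-21=0; pred: 61+32-18=75
Step 5: prey: 0+0-0=0; pred: 75+0-22=53
Step 6: prey: 0+0-0=0; pred: 53+0-15=38
Step 7: prey: 0+0-0=0; pred: 38+0-11=27
Step 8: prey: 0+0-0=0; pred: 27+0-8=19
Step 9: prey: 0+0-0=0; pred: 19+0-5=14
Max prey = 42 at step 1

Answer: 42 1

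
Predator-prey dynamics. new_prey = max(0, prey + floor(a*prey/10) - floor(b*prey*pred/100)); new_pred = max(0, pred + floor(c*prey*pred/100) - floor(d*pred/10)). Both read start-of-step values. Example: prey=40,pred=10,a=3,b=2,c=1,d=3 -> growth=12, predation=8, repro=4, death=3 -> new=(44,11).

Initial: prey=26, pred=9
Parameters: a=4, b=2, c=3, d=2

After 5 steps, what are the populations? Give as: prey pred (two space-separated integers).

Answer: 0 101

Derivation:
Step 1: prey: 26+10-4=32; pred: 9+7-1=15
Step 2: prey: 32+12-9=35; pred: 15+14-3=26
Step 3: prey: 35+14-18=31; pred: 26+27-5=48
Step 4: prey: 31+12-29=14; pred: 48+44-9=83
Step 5: prey: 14+5-23=0; pred: 83+34-16=101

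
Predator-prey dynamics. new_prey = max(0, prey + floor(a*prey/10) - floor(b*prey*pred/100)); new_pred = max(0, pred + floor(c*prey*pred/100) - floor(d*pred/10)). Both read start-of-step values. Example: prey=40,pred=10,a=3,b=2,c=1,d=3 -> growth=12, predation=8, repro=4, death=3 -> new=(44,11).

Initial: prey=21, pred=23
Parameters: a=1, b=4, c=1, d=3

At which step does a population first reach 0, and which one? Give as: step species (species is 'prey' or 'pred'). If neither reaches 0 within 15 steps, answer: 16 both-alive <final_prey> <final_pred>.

Step 1: prey: 21+2-19=4; pred: 23+4-6=21
Step 2: prey: 4+0-3=1; pred: 21+0-6=15
Step 3: prey: 1+0-0=1; pred: 15+0-4=11
Step 4: prey: 1+0-0=1; pred: 11+0-3=8
Step 5: prey: 1+0-0=1; pred: 8+0-2=6
Step 6: prey: 1+0-0=1; pred: 6+0-1=5
Step 7: prey: 1+0-0=1; pred: 5+0-1=4
Step 8: prey: 1+0-0=1; pred: 4+0-1=3
Step 9: prey: 1+0-0=1; pred: 3+0-0=3
Steps 10-15: state stable at prey=1, pred=3 (no change)
No extinction within 15 steps

Answer: 16 both-alive 1 3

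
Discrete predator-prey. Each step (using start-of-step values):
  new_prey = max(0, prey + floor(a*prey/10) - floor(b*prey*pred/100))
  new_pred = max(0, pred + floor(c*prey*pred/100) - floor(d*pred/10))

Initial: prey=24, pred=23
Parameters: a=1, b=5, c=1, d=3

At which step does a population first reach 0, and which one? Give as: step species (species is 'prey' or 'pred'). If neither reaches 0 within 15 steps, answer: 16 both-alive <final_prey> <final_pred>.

Answer: 1 prey

Derivation:
Step 1: prey: 24+2-27=0; pred: 23+5-6=22
First extinction: prey at step 1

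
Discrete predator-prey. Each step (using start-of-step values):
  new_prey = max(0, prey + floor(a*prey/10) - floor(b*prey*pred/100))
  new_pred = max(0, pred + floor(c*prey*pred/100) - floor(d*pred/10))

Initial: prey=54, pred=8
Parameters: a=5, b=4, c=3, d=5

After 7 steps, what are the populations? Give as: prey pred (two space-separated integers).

Step 1: prey: 54+27-17=64; pred: 8+12-4=16
Step 2: prey: 64+32-40=56; pred: 16+30-8=38
Step 3: prey: 56+28-85=0; pred: 38+63-19=82
Step 4: prey: 0+0-0=0; pred: 82+0-41=41
Step 5: prey: 0+0-0=0; pred: 41+0-20=21
Step 6: prey: 0+0-0=0; pred: 21+0-10=11
Step 7: prey: 0+0-0=0; pred: 11+0-5=6

Answer: 0 6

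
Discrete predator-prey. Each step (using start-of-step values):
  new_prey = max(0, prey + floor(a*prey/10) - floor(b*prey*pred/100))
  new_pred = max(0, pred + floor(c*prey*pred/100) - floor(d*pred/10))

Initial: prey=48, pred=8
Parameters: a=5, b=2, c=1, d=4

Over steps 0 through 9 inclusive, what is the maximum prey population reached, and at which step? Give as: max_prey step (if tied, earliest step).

Answer: 141 5

Derivation:
Step 1: prey: 48+24-7=65; pred: 8+3-3=8
Step 2: prey: 65+32-10=87; pred: 8+5-3=10
Step 3: prey: 87+43-17=113; pred: 10+8-4=14
Step 4: prey: 113+56-31=138; pred: 14+15-5=24
Step 5: prey: 138+69-66=141; pred: 24+33-9=48
Step 6: prey: 141+70-135=76; pred: 48+67-19=96
Step 7: prey: 76+38-145=0; pred: 96+72-38=130
Step 8: prey: 0+0-0=0; pred: 130+0-52=78
Step 9: prey: 0+0-0=0; pred: 78+0-31=47
Max prey = 141 at step 5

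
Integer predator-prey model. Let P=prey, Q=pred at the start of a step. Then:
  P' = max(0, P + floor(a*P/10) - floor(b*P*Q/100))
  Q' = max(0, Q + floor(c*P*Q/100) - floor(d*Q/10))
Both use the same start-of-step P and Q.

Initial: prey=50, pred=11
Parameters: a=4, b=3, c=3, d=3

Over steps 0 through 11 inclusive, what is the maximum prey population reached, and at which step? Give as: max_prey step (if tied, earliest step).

Answer: 54 1

Derivation:
Step 1: prey: 50+20-16=54; pred: 11+16-3=24
Step 2: prey: 54+21-38=37; pred: 24+38-7=55
Step 3: prey: 37+14-61=0; pred: 55+61-16=100
Step 4: prey: 0+0-0=0; pred: 100+0-30=70
Step 5: prey: 0+0-0=0; pred: 70+0-21=49
Step 6: prey: 0+0-0=0; pred: 49+0-14=35
Step 7: prey: 0+0-0=0; pred: 35+0-10=25
Step 8: prey: 0+0-0=0; pred: 25+0-7=18
Step 9: prey: 0+0-0=0; pred: 18+0-5=13
Step 10: prey: 0+0-0=0; pred: 13+0-3=10
Step 11: prey: 0+0-0=0; pred: 10+0-3=7
Max prey = 54 at step 1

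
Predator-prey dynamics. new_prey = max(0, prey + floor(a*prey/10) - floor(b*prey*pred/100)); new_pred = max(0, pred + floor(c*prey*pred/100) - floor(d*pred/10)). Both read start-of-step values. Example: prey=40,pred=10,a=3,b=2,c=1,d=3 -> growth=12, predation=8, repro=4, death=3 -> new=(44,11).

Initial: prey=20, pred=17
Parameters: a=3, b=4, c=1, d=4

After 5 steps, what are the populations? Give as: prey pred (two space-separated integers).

Step 1: prey: 20+6-13=13; pred: 17+3-6=14
Step 2: prey: 13+3-7=9; pred: 14+1-5=10
Step 3: prey: 9+2-3=8; pred: 10+0-4=6
Step 4: prey: 8+2-1=9; pred: 6+0-2=4
Step 5: prey: 9+2-1=10; pred: 4+0-1=3

Answer: 10 3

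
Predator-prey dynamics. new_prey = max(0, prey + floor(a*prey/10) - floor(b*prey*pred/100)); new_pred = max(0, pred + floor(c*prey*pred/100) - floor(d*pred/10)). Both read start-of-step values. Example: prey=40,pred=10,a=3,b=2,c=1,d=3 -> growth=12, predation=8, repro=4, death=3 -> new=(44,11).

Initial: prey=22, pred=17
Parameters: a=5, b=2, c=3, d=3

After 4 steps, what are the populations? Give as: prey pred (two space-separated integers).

Step 1: prey: 22+11-7=26; pred: 17+11-5=23
Step 2: prey: 26+13-11=28; pred: 23+17-6=34
Step 3: prey: 28+14-19=23; pred: 34+28-10=52
Step 4: prey: 23+11-23=11; pred: 52+35-15=72

Answer: 11 72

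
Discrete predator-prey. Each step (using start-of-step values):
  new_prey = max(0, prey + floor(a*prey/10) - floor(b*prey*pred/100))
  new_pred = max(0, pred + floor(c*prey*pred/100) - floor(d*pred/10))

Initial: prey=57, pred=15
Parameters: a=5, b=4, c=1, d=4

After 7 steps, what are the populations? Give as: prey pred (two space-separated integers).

Step 1: prey: 57+28-34=51; pred: 15+8-6=17
Step 2: prey: 51+25-34=42; pred: 17+8-6=19
Step 3: prey: 42+21-31=32; pred: 19+7-7=19
Step 4: prey: 32+16-24=24; pred: 19+6-7=18
Step 5: prey: 24+12-17=19; pred: 18+4-7=15
Step 6: prey: 19+9-11=17; pred: 15+2-6=11
Step 7: prey: 17+8-7=18; pred: 11+1-4=8

Answer: 18 8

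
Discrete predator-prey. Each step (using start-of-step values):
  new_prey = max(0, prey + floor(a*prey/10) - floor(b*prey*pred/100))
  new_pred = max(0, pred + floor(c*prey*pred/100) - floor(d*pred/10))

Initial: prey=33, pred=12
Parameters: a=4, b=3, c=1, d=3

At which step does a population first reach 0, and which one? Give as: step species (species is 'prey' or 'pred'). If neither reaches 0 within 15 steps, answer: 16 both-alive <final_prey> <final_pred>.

Step 1: prey: 33+13-11=35; pred: 12+3-3=12
Step 2: prey: 35+14-12=37; pred: 12+4-3=13
Step 3: prey: 37+14-14=37; pred: 13+4-3=14
Step 4: prey: 37+14-15=36; pred: 14+5-4=15
Step 5: prey: 36+14-16=34; pred: 15+5-4=16
Step 6: prey: 34+13-16=31; pred: 16+5-4=17
Step 7: prey: 31+12-15=28; pred: 17+5-5=17
Step 8: prey: 28+11-14=25; pred: 17+4-5=16
Step 9: prey: 25+10-12=23; pred: 16+4-4=16
Step 10: prey: 23+9-11=21; pred: 16+3-4=15
Step 11: prey: 21+8-9=20; pred: 15+3-4=14
Step 12: prey: 20+8-8=20; pred: 14+2-4=12
Step 13: prey: 20+8-7=21; pred: 12+2-3=11
Step 14: prey: 21+8-6=23; pred: 11+2-3=10
Step 15: prey: 23+9-6=26; pred: 10+2-3=9
No extinction within 15 steps

Answer: 16 both-alive 26 9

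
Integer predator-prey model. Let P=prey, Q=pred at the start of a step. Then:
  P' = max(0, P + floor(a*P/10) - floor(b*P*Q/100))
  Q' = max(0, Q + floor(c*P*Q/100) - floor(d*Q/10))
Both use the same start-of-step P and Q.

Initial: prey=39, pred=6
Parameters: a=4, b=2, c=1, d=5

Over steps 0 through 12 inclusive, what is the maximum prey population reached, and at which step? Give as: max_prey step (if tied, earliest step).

Step 1: prey: 39+15-4=50; pred: 6+2-3=5
Step 2: prey: 50+20-5=65; pred: 5+2-2=5
Step 3: prey: 65+26-6=85; pred: 5+3-2=6
Step 4: prey: 85+34-10=109; pred: 6+5-3=8
Step 5: prey: 109+43-17=135; pred: 8+8-4=12
Step 6: prey: 135+54-32=157; pred: 12+16-6=22
Step 7: prey: 157+62-69=150; pred: 22+34-11=45
Step 8: prey: 150+60-135=75; pred: 45+67-22=90
Step 9: prey: 75+30-135=0; pred: 90+67-45=112
Step 10: prey: 0+0-0=0; pred: 112+0-56=56
Step 11: prey: 0+0-0=0; pred: 56+0-28=28
Step 12: prey: 0+0-0=0; pred: 28+0-14=14
Max prey = 157 at step 6

Answer: 157 6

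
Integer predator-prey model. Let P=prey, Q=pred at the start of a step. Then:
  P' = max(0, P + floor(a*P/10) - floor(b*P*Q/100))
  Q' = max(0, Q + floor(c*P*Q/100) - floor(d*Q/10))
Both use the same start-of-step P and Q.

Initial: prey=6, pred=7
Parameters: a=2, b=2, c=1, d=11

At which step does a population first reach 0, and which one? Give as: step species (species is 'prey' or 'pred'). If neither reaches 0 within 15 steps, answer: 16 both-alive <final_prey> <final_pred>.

Step 1: prey: 6+1-0=7; pred: 7+0-7=0
First extinction: pred at step 1

Answer: 1 pred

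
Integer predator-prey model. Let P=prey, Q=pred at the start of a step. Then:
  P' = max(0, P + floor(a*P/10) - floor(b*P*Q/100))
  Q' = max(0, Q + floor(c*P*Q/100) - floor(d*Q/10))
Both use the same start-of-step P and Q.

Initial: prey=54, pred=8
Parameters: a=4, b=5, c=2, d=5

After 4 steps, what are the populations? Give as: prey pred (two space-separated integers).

Answer: 4 22

Derivation:
Step 1: prey: 54+21-21=54; pred: 8+8-4=12
Step 2: prey: 54+21-32=43; pred: 12+12-6=18
Step 3: prey: 43+17-38=22; pred: 18+15-9=24
Step 4: prey: 22+8-26=4; pred: 24+10-12=22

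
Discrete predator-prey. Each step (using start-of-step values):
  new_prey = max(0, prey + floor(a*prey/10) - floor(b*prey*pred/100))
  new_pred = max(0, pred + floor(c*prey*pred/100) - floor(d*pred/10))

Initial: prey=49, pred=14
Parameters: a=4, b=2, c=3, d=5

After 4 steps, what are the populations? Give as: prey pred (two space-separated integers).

Step 1: prey: 49+19-13=55; pred: 14+20-7=27
Step 2: prey: 55+22-29=48; pred: 27+44-13=58
Step 3: prey: 48+19-55=12; pred: 58+83-29=112
Step 4: prey: 12+4-26=0; pred: 112+40-56=96

Answer: 0 96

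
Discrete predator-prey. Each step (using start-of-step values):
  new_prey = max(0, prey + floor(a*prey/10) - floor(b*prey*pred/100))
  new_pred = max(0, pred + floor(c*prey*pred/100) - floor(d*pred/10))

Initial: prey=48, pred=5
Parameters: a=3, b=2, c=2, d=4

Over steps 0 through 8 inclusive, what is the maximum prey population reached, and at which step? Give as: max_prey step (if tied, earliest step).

Step 1: prey: 48+14-4=58; pred: 5+4-2=7
Step 2: prey: 58+17-8=67; pred: 7+8-2=13
Step 3: prey: 67+20-17=70; pred: 13+17-5=25
Step 4: prey: 70+21-35=56; pred: 25+35-10=50
Step 5: prey: 56+16-56=16; pred: 50+56-20=86
Step 6: prey: 16+4-27=0; pred: 86+27-34=79
Step 7: prey: 0+0-0=0; pred: 79+0-31=48
Step 8: prey: 0+0-0=0; pred: 48+0-19=29
Max prey = 70 at step 3

Answer: 70 3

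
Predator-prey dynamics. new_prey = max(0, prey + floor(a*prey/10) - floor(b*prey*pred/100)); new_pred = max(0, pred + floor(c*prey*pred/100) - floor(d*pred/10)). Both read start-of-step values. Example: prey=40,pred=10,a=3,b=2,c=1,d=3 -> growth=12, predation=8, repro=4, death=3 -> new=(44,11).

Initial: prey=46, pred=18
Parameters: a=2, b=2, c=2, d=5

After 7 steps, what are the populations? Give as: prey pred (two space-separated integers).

Step 1: prey: 46+9-16=39; pred: 18+16-9=25
Step 2: prey: 39+7-19=27; pred: 25+19-12=32
Step 3: prey: 27+5-17=15; pred: 32+17-16=33
Step 4: prey: 15+3-9=9; pred: 33+9-16=26
Step 5: prey: 9+1-4=6; pred: 26+4-13=17
Step 6: prey: 6+1-2=5; pred: 17+2-8=11
Step 7: prey: 5+1-1=5; pred: 11+1-5=7

Answer: 5 7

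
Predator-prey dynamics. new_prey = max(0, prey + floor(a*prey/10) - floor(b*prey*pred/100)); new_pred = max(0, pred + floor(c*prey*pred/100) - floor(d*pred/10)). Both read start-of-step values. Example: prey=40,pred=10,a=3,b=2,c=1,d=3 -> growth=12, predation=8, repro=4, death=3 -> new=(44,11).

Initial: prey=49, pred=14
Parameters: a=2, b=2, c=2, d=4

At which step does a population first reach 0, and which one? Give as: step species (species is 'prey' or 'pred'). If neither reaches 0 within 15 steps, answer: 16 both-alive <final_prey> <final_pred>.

Answer: 16 both-alive 1 2

Derivation:
Step 1: prey: 49+9-13=45; pred: 14+13-5=22
Step 2: prey: 45+9-19=35; pred: 22+19-8=33
Step 3: prey: 35+7-23=19; pred: 33+23-13=43
Step 4: prey: 19+3-16=6; pred: 43+16-17=42
Step 5: prey: 6+1-5=2; pred: 42+5-16=31
Step 6: prey: 2+0-1=1; pred: 31+1-12=20
Step 7: prey: 1+0-0=1; pred: 20+0-8=12
Step 8: prey: 1+0-0=1; pred: 12+0-4=8
Step 9: prey: 1+0-0=1; pred: 8+0-3=5
Step 10: prey: 1+0-0=1; pred: 5+0-2=3
Step 11: prey: 1+0-0=1; pred: 3+0-1=2
Step 12: prey: 1+0-0=1; pred: 2+0-0=2
Steps 13-15: state stable at prey=1, pred=2 (no change)
No extinction within 15 steps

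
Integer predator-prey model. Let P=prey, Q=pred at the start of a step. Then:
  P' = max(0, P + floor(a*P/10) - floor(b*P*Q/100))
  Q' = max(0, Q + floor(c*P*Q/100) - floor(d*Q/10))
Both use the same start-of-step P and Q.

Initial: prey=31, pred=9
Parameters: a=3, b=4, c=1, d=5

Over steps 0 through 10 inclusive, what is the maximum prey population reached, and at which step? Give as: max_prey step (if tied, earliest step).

Answer: 93 10

Derivation:
Step 1: prey: 31+9-11=29; pred: 9+2-4=7
Step 2: prey: 29+8-8=29; pred: 7+2-3=6
Step 3: prey: 29+8-6=31; pred: 6+1-3=4
Step 4: prey: 31+9-4=36; pred: 4+1-2=3
Step 5: prey: 36+10-4=42; pred: 3+1-1=3
Step 6: prey: 42+12-5=49; pred: 3+1-1=3
Step 7: prey: 49+14-5=58; pred: 3+1-1=3
Step 8: prey: 58+17-6=69; pred: 3+1-1=3
Step 9: prey: 69+20-8=81; pred: 3+2-1=4
Step 10: prey: 81+24-12=93; pred: 4+3-2=5
Max prey = 93 at step 10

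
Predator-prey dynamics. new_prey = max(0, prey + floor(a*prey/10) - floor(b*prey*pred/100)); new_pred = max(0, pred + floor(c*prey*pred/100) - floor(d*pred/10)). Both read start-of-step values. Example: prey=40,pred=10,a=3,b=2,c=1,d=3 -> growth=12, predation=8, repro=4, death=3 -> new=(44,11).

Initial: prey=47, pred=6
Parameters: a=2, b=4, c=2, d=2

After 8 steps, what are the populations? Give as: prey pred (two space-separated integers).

Step 1: prey: 47+9-11=45; pred: 6+5-1=10
Step 2: prey: 45+9-18=36; pred: 10+9-2=17
Step 3: prey: 36+7-24=19; pred: 17+12-3=26
Step 4: prey: 19+3-19=3; pred: 26+9-5=30
Step 5: prey: 3+0-3=0; pred: 30+1-6=25
Step 6: prey: 0+0-0=0; pred: 25+0-5=20
Step 7: prey: 0+0-0=0; pred: 20+0-4=16
Step 8: prey: 0+0-0=0; pred: 16+0-3=13

Answer: 0 13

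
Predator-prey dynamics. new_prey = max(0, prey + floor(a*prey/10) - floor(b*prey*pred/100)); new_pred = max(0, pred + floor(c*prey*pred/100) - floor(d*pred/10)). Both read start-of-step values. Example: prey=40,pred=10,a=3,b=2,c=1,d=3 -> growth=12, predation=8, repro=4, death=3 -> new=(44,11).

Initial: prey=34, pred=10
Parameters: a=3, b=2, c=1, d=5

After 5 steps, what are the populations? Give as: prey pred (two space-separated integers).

Step 1: prey: 34+10-6=38; pred: 10+3-5=8
Step 2: prey: 38+11-6=43; pred: 8+3-4=7
Step 3: prey: 43+12-6=49; pred: 7+3-3=7
Step 4: prey: 49+14-6=57; pred: 7+3-3=7
Step 5: prey: 57+17-7=67; pred: 7+3-3=7

Answer: 67 7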